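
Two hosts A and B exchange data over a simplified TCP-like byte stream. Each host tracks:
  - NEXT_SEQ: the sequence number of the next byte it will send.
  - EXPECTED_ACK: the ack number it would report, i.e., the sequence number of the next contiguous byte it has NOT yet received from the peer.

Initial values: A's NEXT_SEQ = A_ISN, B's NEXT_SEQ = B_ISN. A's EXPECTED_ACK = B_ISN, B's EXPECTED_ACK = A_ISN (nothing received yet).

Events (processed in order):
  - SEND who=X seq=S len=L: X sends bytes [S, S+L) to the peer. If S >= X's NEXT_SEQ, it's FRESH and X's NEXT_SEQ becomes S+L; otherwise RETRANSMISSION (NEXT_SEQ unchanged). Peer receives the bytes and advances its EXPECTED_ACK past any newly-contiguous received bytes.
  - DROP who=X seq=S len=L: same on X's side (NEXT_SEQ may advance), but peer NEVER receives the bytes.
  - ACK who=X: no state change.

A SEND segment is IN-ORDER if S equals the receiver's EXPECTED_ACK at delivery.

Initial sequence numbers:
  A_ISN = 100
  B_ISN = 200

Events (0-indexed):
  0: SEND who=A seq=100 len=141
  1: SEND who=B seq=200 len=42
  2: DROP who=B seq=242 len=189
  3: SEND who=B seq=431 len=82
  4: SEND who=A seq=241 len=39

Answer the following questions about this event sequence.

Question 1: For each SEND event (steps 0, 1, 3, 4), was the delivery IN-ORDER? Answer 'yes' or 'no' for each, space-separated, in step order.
Step 0: SEND seq=100 -> in-order
Step 1: SEND seq=200 -> in-order
Step 3: SEND seq=431 -> out-of-order
Step 4: SEND seq=241 -> in-order

Answer: yes yes no yes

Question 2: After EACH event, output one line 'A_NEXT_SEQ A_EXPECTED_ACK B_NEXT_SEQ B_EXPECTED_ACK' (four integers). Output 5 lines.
241 200 200 241
241 242 242 241
241 242 431 241
241 242 513 241
280 242 513 280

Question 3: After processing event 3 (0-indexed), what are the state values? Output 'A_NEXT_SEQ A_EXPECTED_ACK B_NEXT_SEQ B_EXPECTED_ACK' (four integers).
After event 0: A_seq=241 A_ack=200 B_seq=200 B_ack=241
After event 1: A_seq=241 A_ack=242 B_seq=242 B_ack=241
After event 2: A_seq=241 A_ack=242 B_seq=431 B_ack=241
After event 3: A_seq=241 A_ack=242 B_seq=513 B_ack=241

241 242 513 241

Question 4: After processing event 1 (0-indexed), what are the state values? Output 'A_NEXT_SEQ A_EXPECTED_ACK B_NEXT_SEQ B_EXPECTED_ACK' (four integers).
After event 0: A_seq=241 A_ack=200 B_seq=200 B_ack=241
After event 1: A_seq=241 A_ack=242 B_seq=242 B_ack=241

241 242 242 241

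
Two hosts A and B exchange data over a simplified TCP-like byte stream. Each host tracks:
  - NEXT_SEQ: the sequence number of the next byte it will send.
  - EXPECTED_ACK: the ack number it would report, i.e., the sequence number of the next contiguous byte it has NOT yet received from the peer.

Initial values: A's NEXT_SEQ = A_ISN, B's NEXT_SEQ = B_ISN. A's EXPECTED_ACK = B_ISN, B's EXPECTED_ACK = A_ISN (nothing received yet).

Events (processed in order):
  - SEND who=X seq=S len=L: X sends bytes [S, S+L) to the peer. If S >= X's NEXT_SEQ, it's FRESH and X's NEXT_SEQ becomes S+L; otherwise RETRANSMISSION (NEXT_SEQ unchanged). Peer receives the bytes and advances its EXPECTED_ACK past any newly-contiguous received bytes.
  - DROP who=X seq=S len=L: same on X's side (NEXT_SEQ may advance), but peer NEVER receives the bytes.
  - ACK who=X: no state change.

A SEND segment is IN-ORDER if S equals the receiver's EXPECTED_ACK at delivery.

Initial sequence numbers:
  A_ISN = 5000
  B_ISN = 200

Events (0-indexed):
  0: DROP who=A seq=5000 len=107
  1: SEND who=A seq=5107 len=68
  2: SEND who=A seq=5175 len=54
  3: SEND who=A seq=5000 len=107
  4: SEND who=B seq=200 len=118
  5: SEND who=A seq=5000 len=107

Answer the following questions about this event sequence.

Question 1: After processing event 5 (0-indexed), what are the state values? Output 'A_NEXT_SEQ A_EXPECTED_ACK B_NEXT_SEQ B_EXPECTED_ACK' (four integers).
After event 0: A_seq=5107 A_ack=200 B_seq=200 B_ack=5000
After event 1: A_seq=5175 A_ack=200 B_seq=200 B_ack=5000
After event 2: A_seq=5229 A_ack=200 B_seq=200 B_ack=5000
After event 3: A_seq=5229 A_ack=200 B_seq=200 B_ack=5229
After event 4: A_seq=5229 A_ack=318 B_seq=318 B_ack=5229
After event 5: A_seq=5229 A_ack=318 B_seq=318 B_ack=5229

5229 318 318 5229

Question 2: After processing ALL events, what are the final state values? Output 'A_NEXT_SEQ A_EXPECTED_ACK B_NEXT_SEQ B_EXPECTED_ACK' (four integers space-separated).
Answer: 5229 318 318 5229

Derivation:
After event 0: A_seq=5107 A_ack=200 B_seq=200 B_ack=5000
After event 1: A_seq=5175 A_ack=200 B_seq=200 B_ack=5000
After event 2: A_seq=5229 A_ack=200 B_seq=200 B_ack=5000
After event 3: A_seq=5229 A_ack=200 B_seq=200 B_ack=5229
After event 4: A_seq=5229 A_ack=318 B_seq=318 B_ack=5229
After event 5: A_seq=5229 A_ack=318 B_seq=318 B_ack=5229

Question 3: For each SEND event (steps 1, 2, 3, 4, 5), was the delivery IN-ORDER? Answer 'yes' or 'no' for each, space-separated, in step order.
Step 1: SEND seq=5107 -> out-of-order
Step 2: SEND seq=5175 -> out-of-order
Step 3: SEND seq=5000 -> in-order
Step 4: SEND seq=200 -> in-order
Step 5: SEND seq=5000 -> out-of-order

Answer: no no yes yes no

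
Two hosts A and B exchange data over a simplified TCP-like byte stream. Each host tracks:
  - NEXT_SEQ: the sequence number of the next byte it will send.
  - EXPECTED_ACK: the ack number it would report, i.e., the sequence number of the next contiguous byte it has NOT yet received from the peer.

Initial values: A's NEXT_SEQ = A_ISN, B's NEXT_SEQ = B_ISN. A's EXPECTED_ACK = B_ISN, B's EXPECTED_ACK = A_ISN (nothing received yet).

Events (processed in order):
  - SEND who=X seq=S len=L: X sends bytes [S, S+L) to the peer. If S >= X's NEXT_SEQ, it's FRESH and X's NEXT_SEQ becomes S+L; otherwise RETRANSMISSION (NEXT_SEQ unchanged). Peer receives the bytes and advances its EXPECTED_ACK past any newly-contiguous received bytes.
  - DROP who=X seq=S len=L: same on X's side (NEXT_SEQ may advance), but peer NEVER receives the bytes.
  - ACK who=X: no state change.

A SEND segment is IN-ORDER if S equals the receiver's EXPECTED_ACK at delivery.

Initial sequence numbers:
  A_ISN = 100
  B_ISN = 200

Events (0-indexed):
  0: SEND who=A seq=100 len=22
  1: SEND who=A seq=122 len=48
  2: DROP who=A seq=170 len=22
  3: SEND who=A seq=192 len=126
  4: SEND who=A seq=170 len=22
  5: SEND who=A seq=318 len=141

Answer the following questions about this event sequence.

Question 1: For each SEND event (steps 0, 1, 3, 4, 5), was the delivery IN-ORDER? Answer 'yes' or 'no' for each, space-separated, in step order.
Answer: yes yes no yes yes

Derivation:
Step 0: SEND seq=100 -> in-order
Step 1: SEND seq=122 -> in-order
Step 3: SEND seq=192 -> out-of-order
Step 4: SEND seq=170 -> in-order
Step 5: SEND seq=318 -> in-order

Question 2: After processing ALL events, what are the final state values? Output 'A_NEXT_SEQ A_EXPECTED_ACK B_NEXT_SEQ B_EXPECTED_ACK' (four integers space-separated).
After event 0: A_seq=122 A_ack=200 B_seq=200 B_ack=122
After event 1: A_seq=170 A_ack=200 B_seq=200 B_ack=170
After event 2: A_seq=192 A_ack=200 B_seq=200 B_ack=170
After event 3: A_seq=318 A_ack=200 B_seq=200 B_ack=170
After event 4: A_seq=318 A_ack=200 B_seq=200 B_ack=318
After event 5: A_seq=459 A_ack=200 B_seq=200 B_ack=459

Answer: 459 200 200 459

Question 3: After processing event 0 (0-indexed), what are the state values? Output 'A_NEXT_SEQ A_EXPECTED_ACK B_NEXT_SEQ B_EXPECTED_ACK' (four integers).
After event 0: A_seq=122 A_ack=200 B_seq=200 B_ack=122

122 200 200 122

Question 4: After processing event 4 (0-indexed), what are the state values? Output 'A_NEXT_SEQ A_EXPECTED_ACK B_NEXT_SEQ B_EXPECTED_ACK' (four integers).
After event 0: A_seq=122 A_ack=200 B_seq=200 B_ack=122
After event 1: A_seq=170 A_ack=200 B_seq=200 B_ack=170
After event 2: A_seq=192 A_ack=200 B_seq=200 B_ack=170
After event 3: A_seq=318 A_ack=200 B_seq=200 B_ack=170
After event 4: A_seq=318 A_ack=200 B_seq=200 B_ack=318

318 200 200 318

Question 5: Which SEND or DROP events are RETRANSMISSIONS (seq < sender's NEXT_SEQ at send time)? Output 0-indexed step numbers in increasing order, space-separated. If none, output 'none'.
Step 0: SEND seq=100 -> fresh
Step 1: SEND seq=122 -> fresh
Step 2: DROP seq=170 -> fresh
Step 3: SEND seq=192 -> fresh
Step 4: SEND seq=170 -> retransmit
Step 5: SEND seq=318 -> fresh

Answer: 4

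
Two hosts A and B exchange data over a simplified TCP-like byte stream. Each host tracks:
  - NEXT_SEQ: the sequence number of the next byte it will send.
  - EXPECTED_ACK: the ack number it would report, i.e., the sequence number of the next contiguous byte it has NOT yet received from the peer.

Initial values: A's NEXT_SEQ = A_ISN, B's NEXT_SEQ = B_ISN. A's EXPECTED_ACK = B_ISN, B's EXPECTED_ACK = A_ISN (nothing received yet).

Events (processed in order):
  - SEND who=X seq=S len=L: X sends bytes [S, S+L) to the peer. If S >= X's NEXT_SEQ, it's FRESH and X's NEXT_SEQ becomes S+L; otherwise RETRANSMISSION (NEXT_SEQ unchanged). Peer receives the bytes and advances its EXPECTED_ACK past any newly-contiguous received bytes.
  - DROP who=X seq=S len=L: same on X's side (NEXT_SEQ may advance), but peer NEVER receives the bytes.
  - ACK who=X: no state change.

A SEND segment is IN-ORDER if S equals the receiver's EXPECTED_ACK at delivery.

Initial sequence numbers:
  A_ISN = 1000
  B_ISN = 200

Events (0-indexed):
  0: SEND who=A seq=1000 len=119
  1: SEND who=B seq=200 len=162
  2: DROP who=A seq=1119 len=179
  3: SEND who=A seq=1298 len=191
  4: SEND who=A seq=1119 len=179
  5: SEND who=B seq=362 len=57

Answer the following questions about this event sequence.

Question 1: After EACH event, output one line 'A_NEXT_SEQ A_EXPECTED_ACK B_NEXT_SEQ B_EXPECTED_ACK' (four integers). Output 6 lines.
1119 200 200 1119
1119 362 362 1119
1298 362 362 1119
1489 362 362 1119
1489 362 362 1489
1489 419 419 1489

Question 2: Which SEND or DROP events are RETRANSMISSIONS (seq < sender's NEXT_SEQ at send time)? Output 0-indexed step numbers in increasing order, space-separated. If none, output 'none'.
Step 0: SEND seq=1000 -> fresh
Step 1: SEND seq=200 -> fresh
Step 2: DROP seq=1119 -> fresh
Step 3: SEND seq=1298 -> fresh
Step 4: SEND seq=1119 -> retransmit
Step 5: SEND seq=362 -> fresh

Answer: 4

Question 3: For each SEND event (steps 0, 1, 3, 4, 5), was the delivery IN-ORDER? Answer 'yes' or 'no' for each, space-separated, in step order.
Answer: yes yes no yes yes

Derivation:
Step 0: SEND seq=1000 -> in-order
Step 1: SEND seq=200 -> in-order
Step 3: SEND seq=1298 -> out-of-order
Step 4: SEND seq=1119 -> in-order
Step 5: SEND seq=362 -> in-order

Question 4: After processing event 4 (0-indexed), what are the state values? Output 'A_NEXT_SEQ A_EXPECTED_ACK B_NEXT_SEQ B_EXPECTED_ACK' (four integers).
After event 0: A_seq=1119 A_ack=200 B_seq=200 B_ack=1119
After event 1: A_seq=1119 A_ack=362 B_seq=362 B_ack=1119
After event 2: A_seq=1298 A_ack=362 B_seq=362 B_ack=1119
After event 3: A_seq=1489 A_ack=362 B_seq=362 B_ack=1119
After event 4: A_seq=1489 A_ack=362 B_seq=362 B_ack=1489

1489 362 362 1489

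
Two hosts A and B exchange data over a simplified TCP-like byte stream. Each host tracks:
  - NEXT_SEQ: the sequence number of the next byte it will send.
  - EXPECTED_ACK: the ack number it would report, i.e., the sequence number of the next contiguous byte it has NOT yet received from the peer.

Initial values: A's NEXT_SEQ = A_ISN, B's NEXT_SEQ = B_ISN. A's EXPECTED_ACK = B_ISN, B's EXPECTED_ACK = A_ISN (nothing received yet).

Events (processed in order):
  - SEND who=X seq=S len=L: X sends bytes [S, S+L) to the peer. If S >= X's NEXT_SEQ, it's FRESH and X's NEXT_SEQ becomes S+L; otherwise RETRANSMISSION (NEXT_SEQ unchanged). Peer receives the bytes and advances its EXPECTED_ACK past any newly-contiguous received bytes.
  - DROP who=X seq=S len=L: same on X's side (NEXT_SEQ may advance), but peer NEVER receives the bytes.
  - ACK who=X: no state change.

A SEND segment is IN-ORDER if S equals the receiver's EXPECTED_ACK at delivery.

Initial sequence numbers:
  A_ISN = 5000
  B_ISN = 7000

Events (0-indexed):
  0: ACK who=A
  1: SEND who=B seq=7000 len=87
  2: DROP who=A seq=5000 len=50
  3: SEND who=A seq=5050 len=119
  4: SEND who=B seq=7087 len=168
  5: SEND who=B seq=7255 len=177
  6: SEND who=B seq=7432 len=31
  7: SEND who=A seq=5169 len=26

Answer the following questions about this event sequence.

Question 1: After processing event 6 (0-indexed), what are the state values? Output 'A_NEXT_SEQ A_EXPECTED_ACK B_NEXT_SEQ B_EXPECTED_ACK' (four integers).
After event 0: A_seq=5000 A_ack=7000 B_seq=7000 B_ack=5000
After event 1: A_seq=5000 A_ack=7087 B_seq=7087 B_ack=5000
After event 2: A_seq=5050 A_ack=7087 B_seq=7087 B_ack=5000
After event 3: A_seq=5169 A_ack=7087 B_seq=7087 B_ack=5000
After event 4: A_seq=5169 A_ack=7255 B_seq=7255 B_ack=5000
After event 5: A_seq=5169 A_ack=7432 B_seq=7432 B_ack=5000
After event 6: A_seq=5169 A_ack=7463 B_seq=7463 B_ack=5000

5169 7463 7463 5000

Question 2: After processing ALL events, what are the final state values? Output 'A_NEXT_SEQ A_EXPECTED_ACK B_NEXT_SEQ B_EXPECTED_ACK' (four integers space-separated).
After event 0: A_seq=5000 A_ack=7000 B_seq=7000 B_ack=5000
After event 1: A_seq=5000 A_ack=7087 B_seq=7087 B_ack=5000
After event 2: A_seq=5050 A_ack=7087 B_seq=7087 B_ack=5000
After event 3: A_seq=5169 A_ack=7087 B_seq=7087 B_ack=5000
After event 4: A_seq=5169 A_ack=7255 B_seq=7255 B_ack=5000
After event 5: A_seq=5169 A_ack=7432 B_seq=7432 B_ack=5000
After event 6: A_seq=5169 A_ack=7463 B_seq=7463 B_ack=5000
After event 7: A_seq=5195 A_ack=7463 B_seq=7463 B_ack=5000

Answer: 5195 7463 7463 5000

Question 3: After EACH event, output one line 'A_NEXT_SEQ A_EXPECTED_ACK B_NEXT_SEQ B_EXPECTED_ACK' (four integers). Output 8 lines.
5000 7000 7000 5000
5000 7087 7087 5000
5050 7087 7087 5000
5169 7087 7087 5000
5169 7255 7255 5000
5169 7432 7432 5000
5169 7463 7463 5000
5195 7463 7463 5000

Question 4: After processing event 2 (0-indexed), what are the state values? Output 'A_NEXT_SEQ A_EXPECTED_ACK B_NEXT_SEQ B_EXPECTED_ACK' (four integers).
After event 0: A_seq=5000 A_ack=7000 B_seq=7000 B_ack=5000
After event 1: A_seq=5000 A_ack=7087 B_seq=7087 B_ack=5000
After event 2: A_seq=5050 A_ack=7087 B_seq=7087 B_ack=5000

5050 7087 7087 5000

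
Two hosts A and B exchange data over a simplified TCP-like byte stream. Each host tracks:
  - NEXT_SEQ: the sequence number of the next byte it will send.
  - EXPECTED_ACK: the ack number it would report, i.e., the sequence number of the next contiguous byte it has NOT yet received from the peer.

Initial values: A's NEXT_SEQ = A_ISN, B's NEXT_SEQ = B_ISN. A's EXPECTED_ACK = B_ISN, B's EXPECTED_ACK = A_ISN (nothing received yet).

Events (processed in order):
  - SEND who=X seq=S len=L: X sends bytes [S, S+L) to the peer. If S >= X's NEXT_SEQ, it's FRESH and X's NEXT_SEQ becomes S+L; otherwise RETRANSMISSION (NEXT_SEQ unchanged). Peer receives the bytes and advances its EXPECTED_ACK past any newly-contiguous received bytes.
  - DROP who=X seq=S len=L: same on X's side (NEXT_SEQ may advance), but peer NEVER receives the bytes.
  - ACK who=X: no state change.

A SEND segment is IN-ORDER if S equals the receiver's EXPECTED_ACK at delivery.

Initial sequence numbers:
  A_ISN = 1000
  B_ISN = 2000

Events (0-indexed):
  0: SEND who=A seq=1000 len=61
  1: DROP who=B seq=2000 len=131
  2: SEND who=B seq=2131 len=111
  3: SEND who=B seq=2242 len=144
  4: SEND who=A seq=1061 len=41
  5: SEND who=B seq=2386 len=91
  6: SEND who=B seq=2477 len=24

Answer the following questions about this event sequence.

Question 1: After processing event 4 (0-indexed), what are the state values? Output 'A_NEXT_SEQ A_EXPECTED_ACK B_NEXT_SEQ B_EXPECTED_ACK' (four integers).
After event 0: A_seq=1061 A_ack=2000 B_seq=2000 B_ack=1061
After event 1: A_seq=1061 A_ack=2000 B_seq=2131 B_ack=1061
After event 2: A_seq=1061 A_ack=2000 B_seq=2242 B_ack=1061
After event 3: A_seq=1061 A_ack=2000 B_seq=2386 B_ack=1061
After event 4: A_seq=1102 A_ack=2000 B_seq=2386 B_ack=1102

1102 2000 2386 1102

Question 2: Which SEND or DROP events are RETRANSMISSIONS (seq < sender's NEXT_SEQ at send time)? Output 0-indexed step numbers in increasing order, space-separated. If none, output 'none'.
Answer: none

Derivation:
Step 0: SEND seq=1000 -> fresh
Step 1: DROP seq=2000 -> fresh
Step 2: SEND seq=2131 -> fresh
Step 3: SEND seq=2242 -> fresh
Step 4: SEND seq=1061 -> fresh
Step 5: SEND seq=2386 -> fresh
Step 6: SEND seq=2477 -> fresh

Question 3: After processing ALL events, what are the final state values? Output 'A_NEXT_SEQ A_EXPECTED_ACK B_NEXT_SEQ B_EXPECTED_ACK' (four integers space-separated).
Answer: 1102 2000 2501 1102

Derivation:
After event 0: A_seq=1061 A_ack=2000 B_seq=2000 B_ack=1061
After event 1: A_seq=1061 A_ack=2000 B_seq=2131 B_ack=1061
After event 2: A_seq=1061 A_ack=2000 B_seq=2242 B_ack=1061
After event 3: A_seq=1061 A_ack=2000 B_seq=2386 B_ack=1061
After event 4: A_seq=1102 A_ack=2000 B_seq=2386 B_ack=1102
After event 5: A_seq=1102 A_ack=2000 B_seq=2477 B_ack=1102
After event 6: A_seq=1102 A_ack=2000 B_seq=2501 B_ack=1102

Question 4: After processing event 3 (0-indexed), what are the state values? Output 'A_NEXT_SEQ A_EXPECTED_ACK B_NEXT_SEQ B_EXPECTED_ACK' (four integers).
After event 0: A_seq=1061 A_ack=2000 B_seq=2000 B_ack=1061
After event 1: A_seq=1061 A_ack=2000 B_seq=2131 B_ack=1061
After event 2: A_seq=1061 A_ack=2000 B_seq=2242 B_ack=1061
After event 3: A_seq=1061 A_ack=2000 B_seq=2386 B_ack=1061

1061 2000 2386 1061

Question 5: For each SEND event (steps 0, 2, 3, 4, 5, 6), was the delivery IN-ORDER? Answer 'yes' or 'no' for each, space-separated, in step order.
Step 0: SEND seq=1000 -> in-order
Step 2: SEND seq=2131 -> out-of-order
Step 3: SEND seq=2242 -> out-of-order
Step 4: SEND seq=1061 -> in-order
Step 5: SEND seq=2386 -> out-of-order
Step 6: SEND seq=2477 -> out-of-order

Answer: yes no no yes no no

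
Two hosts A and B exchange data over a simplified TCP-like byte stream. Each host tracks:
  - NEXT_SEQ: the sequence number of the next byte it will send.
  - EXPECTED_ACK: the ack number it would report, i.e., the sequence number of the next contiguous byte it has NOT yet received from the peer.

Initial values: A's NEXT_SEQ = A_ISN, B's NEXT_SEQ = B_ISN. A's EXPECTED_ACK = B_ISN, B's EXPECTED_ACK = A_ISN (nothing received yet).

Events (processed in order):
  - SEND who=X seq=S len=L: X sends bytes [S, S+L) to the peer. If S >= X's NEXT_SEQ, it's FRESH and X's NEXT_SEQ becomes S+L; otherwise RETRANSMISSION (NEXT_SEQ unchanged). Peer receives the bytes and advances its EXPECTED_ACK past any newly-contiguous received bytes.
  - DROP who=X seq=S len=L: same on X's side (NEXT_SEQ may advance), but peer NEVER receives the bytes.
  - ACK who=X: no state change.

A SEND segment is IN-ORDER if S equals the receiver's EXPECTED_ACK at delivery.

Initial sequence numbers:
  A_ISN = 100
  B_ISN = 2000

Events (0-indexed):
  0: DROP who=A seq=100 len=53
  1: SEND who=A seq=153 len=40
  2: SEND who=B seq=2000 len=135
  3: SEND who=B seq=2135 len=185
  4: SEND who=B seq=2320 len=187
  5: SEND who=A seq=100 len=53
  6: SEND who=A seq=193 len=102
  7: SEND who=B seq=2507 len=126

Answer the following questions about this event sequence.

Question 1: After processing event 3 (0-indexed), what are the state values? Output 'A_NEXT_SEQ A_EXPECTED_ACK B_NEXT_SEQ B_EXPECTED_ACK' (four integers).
After event 0: A_seq=153 A_ack=2000 B_seq=2000 B_ack=100
After event 1: A_seq=193 A_ack=2000 B_seq=2000 B_ack=100
After event 2: A_seq=193 A_ack=2135 B_seq=2135 B_ack=100
After event 3: A_seq=193 A_ack=2320 B_seq=2320 B_ack=100

193 2320 2320 100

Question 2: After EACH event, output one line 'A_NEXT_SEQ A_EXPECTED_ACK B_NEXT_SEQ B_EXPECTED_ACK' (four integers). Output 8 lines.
153 2000 2000 100
193 2000 2000 100
193 2135 2135 100
193 2320 2320 100
193 2507 2507 100
193 2507 2507 193
295 2507 2507 295
295 2633 2633 295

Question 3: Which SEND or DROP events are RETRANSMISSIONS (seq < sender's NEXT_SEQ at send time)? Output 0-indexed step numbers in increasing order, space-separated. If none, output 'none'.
Answer: 5

Derivation:
Step 0: DROP seq=100 -> fresh
Step 1: SEND seq=153 -> fresh
Step 2: SEND seq=2000 -> fresh
Step 3: SEND seq=2135 -> fresh
Step 4: SEND seq=2320 -> fresh
Step 5: SEND seq=100 -> retransmit
Step 6: SEND seq=193 -> fresh
Step 7: SEND seq=2507 -> fresh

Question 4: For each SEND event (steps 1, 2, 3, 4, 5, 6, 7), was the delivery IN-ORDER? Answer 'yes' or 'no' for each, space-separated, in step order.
Step 1: SEND seq=153 -> out-of-order
Step 2: SEND seq=2000 -> in-order
Step 3: SEND seq=2135 -> in-order
Step 4: SEND seq=2320 -> in-order
Step 5: SEND seq=100 -> in-order
Step 6: SEND seq=193 -> in-order
Step 7: SEND seq=2507 -> in-order

Answer: no yes yes yes yes yes yes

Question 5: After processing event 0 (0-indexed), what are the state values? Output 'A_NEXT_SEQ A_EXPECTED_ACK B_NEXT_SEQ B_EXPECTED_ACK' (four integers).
After event 0: A_seq=153 A_ack=2000 B_seq=2000 B_ack=100

153 2000 2000 100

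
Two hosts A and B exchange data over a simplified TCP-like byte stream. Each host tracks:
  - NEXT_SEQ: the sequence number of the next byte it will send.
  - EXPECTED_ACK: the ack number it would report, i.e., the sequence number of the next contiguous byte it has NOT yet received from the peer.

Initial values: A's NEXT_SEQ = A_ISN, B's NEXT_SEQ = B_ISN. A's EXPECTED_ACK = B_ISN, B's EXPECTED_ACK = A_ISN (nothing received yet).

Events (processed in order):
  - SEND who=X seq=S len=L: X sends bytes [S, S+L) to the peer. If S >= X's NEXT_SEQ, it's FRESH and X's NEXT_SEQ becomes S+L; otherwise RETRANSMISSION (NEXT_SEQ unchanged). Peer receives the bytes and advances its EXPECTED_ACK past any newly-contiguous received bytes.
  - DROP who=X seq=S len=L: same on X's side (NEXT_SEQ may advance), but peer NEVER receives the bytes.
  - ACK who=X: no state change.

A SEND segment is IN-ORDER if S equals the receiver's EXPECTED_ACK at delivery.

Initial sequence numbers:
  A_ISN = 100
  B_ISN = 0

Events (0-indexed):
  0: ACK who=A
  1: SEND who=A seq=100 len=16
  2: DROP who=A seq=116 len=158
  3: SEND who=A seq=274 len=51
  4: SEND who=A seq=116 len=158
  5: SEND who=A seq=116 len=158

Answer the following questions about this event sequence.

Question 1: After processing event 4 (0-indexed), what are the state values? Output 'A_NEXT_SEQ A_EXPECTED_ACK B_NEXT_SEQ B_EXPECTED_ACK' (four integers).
After event 0: A_seq=100 A_ack=0 B_seq=0 B_ack=100
After event 1: A_seq=116 A_ack=0 B_seq=0 B_ack=116
After event 2: A_seq=274 A_ack=0 B_seq=0 B_ack=116
After event 3: A_seq=325 A_ack=0 B_seq=0 B_ack=116
After event 4: A_seq=325 A_ack=0 B_seq=0 B_ack=325

325 0 0 325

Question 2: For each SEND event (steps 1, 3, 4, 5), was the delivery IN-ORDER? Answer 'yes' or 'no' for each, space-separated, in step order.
Answer: yes no yes no

Derivation:
Step 1: SEND seq=100 -> in-order
Step 3: SEND seq=274 -> out-of-order
Step 4: SEND seq=116 -> in-order
Step 5: SEND seq=116 -> out-of-order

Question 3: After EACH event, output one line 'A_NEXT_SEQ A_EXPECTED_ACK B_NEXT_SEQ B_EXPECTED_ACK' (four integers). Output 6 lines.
100 0 0 100
116 0 0 116
274 0 0 116
325 0 0 116
325 0 0 325
325 0 0 325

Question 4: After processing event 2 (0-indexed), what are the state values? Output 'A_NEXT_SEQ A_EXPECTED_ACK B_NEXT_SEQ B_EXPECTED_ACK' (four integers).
After event 0: A_seq=100 A_ack=0 B_seq=0 B_ack=100
After event 1: A_seq=116 A_ack=0 B_seq=0 B_ack=116
After event 2: A_seq=274 A_ack=0 B_seq=0 B_ack=116

274 0 0 116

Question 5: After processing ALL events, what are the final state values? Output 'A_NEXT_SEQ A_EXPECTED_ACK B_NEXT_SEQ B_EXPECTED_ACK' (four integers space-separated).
Answer: 325 0 0 325

Derivation:
After event 0: A_seq=100 A_ack=0 B_seq=0 B_ack=100
After event 1: A_seq=116 A_ack=0 B_seq=0 B_ack=116
After event 2: A_seq=274 A_ack=0 B_seq=0 B_ack=116
After event 3: A_seq=325 A_ack=0 B_seq=0 B_ack=116
After event 4: A_seq=325 A_ack=0 B_seq=0 B_ack=325
After event 5: A_seq=325 A_ack=0 B_seq=0 B_ack=325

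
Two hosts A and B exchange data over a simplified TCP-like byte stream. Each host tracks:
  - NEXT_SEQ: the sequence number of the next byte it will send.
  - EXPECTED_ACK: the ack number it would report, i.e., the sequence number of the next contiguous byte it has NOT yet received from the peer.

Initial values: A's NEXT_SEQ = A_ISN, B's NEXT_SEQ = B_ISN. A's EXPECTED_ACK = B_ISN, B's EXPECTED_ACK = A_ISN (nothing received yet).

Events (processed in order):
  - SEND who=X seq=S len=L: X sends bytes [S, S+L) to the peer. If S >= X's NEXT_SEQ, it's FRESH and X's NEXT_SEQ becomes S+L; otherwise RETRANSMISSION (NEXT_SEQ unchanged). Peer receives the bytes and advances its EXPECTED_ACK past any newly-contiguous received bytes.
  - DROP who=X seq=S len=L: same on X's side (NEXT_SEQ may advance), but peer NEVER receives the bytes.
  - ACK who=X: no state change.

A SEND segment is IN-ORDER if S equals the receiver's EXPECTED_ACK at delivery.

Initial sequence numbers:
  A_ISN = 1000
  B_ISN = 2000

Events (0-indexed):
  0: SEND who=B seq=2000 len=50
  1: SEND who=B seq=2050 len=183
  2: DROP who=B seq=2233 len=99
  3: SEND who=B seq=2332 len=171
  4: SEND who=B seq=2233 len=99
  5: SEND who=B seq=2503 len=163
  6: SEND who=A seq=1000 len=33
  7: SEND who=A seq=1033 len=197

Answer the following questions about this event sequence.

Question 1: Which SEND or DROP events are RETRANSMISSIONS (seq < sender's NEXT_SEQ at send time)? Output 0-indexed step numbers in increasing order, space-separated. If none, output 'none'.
Step 0: SEND seq=2000 -> fresh
Step 1: SEND seq=2050 -> fresh
Step 2: DROP seq=2233 -> fresh
Step 3: SEND seq=2332 -> fresh
Step 4: SEND seq=2233 -> retransmit
Step 5: SEND seq=2503 -> fresh
Step 6: SEND seq=1000 -> fresh
Step 7: SEND seq=1033 -> fresh

Answer: 4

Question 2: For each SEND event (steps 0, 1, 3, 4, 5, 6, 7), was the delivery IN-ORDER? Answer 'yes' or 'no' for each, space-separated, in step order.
Answer: yes yes no yes yes yes yes

Derivation:
Step 0: SEND seq=2000 -> in-order
Step 1: SEND seq=2050 -> in-order
Step 3: SEND seq=2332 -> out-of-order
Step 4: SEND seq=2233 -> in-order
Step 5: SEND seq=2503 -> in-order
Step 6: SEND seq=1000 -> in-order
Step 7: SEND seq=1033 -> in-order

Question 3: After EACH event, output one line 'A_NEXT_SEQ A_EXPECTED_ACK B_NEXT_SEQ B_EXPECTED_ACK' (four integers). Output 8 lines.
1000 2050 2050 1000
1000 2233 2233 1000
1000 2233 2332 1000
1000 2233 2503 1000
1000 2503 2503 1000
1000 2666 2666 1000
1033 2666 2666 1033
1230 2666 2666 1230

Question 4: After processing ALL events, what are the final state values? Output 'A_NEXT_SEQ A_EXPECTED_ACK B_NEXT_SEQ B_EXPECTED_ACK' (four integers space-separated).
After event 0: A_seq=1000 A_ack=2050 B_seq=2050 B_ack=1000
After event 1: A_seq=1000 A_ack=2233 B_seq=2233 B_ack=1000
After event 2: A_seq=1000 A_ack=2233 B_seq=2332 B_ack=1000
After event 3: A_seq=1000 A_ack=2233 B_seq=2503 B_ack=1000
After event 4: A_seq=1000 A_ack=2503 B_seq=2503 B_ack=1000
After event 5: A_seq=1000 A_ack=2666 B_seq=2666 B_ack=1000
After event 6: A_seq=1033 A_ack=2666 B_seq=2666 B_ack=1033
After event 7: A_seq=1230 A_ack=2666 B_seq=2666 B_ack=1230

Answer: 1230 2666 2666 1230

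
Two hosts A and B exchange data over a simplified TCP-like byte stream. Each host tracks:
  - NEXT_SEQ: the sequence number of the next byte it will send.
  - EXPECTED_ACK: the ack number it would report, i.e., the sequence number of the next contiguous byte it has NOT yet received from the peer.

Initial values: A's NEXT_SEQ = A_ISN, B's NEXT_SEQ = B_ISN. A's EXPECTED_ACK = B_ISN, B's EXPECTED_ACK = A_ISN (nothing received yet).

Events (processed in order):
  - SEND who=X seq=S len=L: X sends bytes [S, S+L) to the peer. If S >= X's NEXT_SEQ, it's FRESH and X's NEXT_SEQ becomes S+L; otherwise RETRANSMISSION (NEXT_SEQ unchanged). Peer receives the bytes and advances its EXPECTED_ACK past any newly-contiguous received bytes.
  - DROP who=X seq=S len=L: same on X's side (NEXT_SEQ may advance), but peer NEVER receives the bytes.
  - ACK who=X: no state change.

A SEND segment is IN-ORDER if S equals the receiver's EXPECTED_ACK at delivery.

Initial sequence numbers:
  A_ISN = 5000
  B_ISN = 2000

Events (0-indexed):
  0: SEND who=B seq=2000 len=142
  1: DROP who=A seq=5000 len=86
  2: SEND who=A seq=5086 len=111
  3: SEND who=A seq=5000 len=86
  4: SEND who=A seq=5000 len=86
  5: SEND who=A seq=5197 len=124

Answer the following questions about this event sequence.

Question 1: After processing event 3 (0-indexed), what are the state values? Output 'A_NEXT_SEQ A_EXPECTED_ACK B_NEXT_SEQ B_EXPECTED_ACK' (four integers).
After event 0: A_seq=5000 A_ack=2142 B_seq=2142 B_ack=5000
After event 1: A_seq=5086 A_ack=2142 B_seq=2142 B_ack=5000
After event 2: A_seq=5197 A_ack=2142 B_seq=2142 B_ack=5000
After event 3: A_seq=5197 A_ack=2142 B_seq=2142 B_ack=5197

5197 2142 2142 5197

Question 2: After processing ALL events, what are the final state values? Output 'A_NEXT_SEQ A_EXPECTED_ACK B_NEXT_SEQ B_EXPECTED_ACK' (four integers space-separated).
Answer: 5321 2142 2142 5321

Derivation:
After event 0: A_seq=5000 A_ack=2142 B_seq=2142 B_ack=5000
After event 1: A_seq=5086 A_ack=2142 B_seq=2142 B_ack=5000
After event 2: A_seq=5197 A_ack=2142 B_seq=2142 B_ack=5000
After event 3: A_seq=5197 A_ack=2142 B_seq=2142 B_ack=5197
After event 4: A_seq=5197 A_ack=2142 B_seq=2142 B_ack=5197
After event 5: A_seq=5321 A_ack=2142 B_seq=2142 B_ack=5321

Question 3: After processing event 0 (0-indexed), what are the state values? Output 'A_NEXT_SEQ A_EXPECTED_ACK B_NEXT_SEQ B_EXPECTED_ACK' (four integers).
After event 0: A_seq=5000 A_ack=2142 B_seq=2142 B_ack=5000

5000 2142 2142 5000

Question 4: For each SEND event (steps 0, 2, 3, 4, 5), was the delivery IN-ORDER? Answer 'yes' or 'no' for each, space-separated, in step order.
Step 0: SEND seq=2000 -> in-order
Step 2: SEND seq=5086 -> out-of-order
Step 3: SEND seq=5000 -> in-order
Step 4: SEND seq=5000 -> out-of-order
Step 5: SEND seq=5197 -> in-order

Answer: yes no yes no yes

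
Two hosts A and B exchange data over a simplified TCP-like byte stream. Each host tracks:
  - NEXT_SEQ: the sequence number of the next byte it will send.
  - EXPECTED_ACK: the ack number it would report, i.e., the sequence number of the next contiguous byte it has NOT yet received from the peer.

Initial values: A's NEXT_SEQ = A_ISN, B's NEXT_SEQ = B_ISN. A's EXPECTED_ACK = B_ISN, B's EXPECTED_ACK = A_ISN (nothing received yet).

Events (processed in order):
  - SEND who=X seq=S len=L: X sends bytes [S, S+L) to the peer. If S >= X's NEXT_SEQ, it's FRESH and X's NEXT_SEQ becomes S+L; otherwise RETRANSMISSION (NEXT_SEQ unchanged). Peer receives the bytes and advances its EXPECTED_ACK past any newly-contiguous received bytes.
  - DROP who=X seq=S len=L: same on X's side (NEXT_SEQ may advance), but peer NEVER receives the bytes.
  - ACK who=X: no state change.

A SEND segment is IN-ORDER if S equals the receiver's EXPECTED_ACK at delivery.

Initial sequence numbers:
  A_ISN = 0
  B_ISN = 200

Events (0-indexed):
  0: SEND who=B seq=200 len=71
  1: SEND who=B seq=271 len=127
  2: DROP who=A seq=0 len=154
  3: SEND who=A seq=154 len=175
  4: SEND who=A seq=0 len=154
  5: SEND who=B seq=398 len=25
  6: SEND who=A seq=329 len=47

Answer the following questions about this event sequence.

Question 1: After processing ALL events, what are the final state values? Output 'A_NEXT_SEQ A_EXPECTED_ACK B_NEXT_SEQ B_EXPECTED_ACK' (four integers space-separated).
After event 0: A_seq=0 A_ack=271 B_seq=271 B_ack=0
After event 1: A_seq=0 A_ack=398 B_seq=398 B_ack=0
After event 2: A_seq=154 A_ack=398 B_seq=398 B_ack=0
After event 3: A_seq=329 A_ack=398 B_seq=398 B_ack=0
After event 4: A_seq=329 A_ack=398 B_seq=398 B_ack=329
After event 5: A_seq=329 A_ack=423 B_seq=423 B_ack=329
After event 6: A_seq=376 A_ack=423 B_seq=423 B_ack=376

Answer: 376 423 423 376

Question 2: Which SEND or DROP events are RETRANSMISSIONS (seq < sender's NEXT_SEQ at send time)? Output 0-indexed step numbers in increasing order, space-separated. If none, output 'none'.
Answer: 4

Derivation:
Step 0: SEND seq=200 -> fresh
Step 1: SEND seq=271 -> fresh
Step 2: DROP seq=0 -> fresh
Step 3: SEND seq=154 -> fresh
Step 4: SEND seq=0 -> retransmit
Step 5: SEND seq=398 -> fresh
Step 6: SEND seq=329 -> fresh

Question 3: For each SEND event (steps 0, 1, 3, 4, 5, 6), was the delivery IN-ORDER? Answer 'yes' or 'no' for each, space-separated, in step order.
Step 0: SEND seq=200 -> in-order
Step 1: SEND seq=271 -> in-order
Step 3: SEND seq=154 -> out-of-order
Step 4: SEND seq=0 -> in-order
Step 5: SEND seq=398 -> in-order
Step 6: SEND seq=329 -> in-order

Answer: yes yes no yes yes yes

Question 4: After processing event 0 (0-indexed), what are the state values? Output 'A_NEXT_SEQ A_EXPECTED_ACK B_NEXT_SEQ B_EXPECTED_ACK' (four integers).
After event 0: A_seq=0 A_ack=271 B_seq=271 B_ack=0

0 271 271 0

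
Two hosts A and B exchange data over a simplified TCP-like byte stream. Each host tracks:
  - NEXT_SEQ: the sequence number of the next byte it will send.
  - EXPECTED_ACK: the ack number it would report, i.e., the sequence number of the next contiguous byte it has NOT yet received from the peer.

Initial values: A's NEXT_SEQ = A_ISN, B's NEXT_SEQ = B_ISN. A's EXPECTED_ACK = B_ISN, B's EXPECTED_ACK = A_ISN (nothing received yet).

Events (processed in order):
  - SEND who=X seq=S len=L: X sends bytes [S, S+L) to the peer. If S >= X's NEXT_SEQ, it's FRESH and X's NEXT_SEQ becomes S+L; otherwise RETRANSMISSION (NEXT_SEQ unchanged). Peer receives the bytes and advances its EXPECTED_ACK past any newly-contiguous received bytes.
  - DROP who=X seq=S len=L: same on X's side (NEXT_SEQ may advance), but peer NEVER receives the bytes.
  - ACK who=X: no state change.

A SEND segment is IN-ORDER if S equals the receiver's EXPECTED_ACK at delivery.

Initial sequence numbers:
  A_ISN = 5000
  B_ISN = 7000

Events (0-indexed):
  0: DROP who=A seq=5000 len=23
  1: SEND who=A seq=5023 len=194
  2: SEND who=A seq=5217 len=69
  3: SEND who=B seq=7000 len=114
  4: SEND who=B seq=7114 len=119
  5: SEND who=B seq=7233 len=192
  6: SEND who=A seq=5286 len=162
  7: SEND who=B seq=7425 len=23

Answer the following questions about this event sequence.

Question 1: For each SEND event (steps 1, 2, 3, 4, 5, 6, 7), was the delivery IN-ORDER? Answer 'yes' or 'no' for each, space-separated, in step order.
Answer: no no yes yes yes no yes

Derivation:
Step 1: SEND seq=5023 -> out-of-order
Step 2: SEND seq=5217 -> out-of-order
Step 3: SEND seq=7000 -> in-order
Step 4: SEND seq=7114 -> in-order
Step 5: SEND seq=7233 -> in-order
Step 6: SEND seq=5286 -> out-of-order
Step 7: SEND seq=7425 -> in-order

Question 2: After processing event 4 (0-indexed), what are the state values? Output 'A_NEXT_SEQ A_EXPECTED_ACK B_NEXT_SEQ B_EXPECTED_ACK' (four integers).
After event 0: A_seq=5023 A_ack=7000 B_seq=7000 B_ack=5000
After event 1: A_seq=5217 A_ack=7000 B_seq=7000 B_ack=5000
After event 2: A_seq=5286 A_ack=7000 B_seq=7000 B_ack=5000
After event 3: A_seq=5286 A_ack=7114 B_seq=7114 B_ack=5000
After event 4: A_seq=5286 A_ack=7233 B_seq=7233 B_ack=5000

5286 7233 7233 5000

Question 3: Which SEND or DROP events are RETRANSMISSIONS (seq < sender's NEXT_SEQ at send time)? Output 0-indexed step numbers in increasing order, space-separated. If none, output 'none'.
Answer: none

Derivation:
Step 0: DROP seq=5000 -> fresh
Step 1: SEND seq=5023 -> fresh
Step 2: SEND seq=5217 -> fresh
Step 3: SEND seq=7000 -> fresh
Step 4: SEND seq=7114 -> fresh
Step 5: SEND seq=7233 -> fresh
Step 6: SEND seq=5286 -> fresh
Step 7: SEND seq=7425 -> fresh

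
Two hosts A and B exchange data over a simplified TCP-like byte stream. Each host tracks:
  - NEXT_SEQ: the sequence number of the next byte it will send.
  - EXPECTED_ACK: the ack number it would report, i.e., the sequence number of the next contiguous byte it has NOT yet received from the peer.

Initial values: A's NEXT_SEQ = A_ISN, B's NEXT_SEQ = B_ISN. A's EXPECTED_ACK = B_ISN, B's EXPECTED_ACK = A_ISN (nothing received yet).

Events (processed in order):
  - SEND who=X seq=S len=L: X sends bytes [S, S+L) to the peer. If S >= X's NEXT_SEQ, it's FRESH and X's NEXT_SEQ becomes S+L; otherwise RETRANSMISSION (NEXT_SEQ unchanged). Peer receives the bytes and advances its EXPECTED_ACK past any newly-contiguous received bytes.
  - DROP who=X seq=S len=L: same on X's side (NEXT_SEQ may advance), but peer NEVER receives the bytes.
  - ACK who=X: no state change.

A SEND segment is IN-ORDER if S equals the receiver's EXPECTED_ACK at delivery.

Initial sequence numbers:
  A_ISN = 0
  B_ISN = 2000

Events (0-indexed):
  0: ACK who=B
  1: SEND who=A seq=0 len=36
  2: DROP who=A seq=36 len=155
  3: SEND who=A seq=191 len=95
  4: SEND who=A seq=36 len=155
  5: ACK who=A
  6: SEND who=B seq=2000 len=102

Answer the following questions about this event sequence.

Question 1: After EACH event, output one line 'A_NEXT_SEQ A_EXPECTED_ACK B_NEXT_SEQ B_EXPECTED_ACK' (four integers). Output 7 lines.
0 2000 2000 0
36 2000 2000 36
191 2000 2000 36
286 2000 2000 36
286 2000 2000 286
286 2000 2000 286
286 2102 2102 286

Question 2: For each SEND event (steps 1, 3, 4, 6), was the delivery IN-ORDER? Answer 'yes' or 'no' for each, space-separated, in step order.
Step 1: SEND seq=0 -> in-order
Step 3: SEND seq=191 -> out-of-order
Step 4: SEND seq=36 -> in-order
Step 6: SEND seq=2000 -> in-order

Answer: yes no yes yes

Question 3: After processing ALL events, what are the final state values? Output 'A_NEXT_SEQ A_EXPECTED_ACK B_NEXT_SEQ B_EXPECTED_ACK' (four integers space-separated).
Answer: 286 2102 2102 286

Derivation:
After event 0: A_seq=0 A_ack=2000 B_seq=2000 B_ack=0
After event 1: A_seq=36 A_ack=2000 B_seq=2000 B_ack=36
After event 2: A_seq=191 A_ack=2000 B_seq=2000 B_ack=36
After event 3: A_seq=286 A_ack=2000 B_seq=2000 B_ack=36
After event 4: A_seq=286 A_ack=2000 B_seq=2000 B_ack=286
After event 5: A_seq=286 A_ack=2000 B_seq=2000 B_ack=286
After event 6: A_seq=286 A_ack=2102 B_seq=2102 B_ack=286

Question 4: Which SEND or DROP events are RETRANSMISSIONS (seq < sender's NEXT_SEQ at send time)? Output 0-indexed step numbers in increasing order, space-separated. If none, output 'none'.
Step 1: SEND seq=0 -> fresh
Step 2: DROP seq=36 -> fresh
Step 3: SEND seq=191 -> fresh
Step 4: SEND seq=36 -> retransmit
Step 6: SEND seq=2000 -> fresh

Answer: 4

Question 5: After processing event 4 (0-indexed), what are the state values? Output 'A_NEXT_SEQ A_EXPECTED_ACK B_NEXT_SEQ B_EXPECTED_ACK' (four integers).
After event 0: A_seq=0 A_ack=2000 B_seq=2000 B_ack=0
After event 1: A_seq=36 A_ack=2000 B_seq=2000 B_ack=36
After event 2: A_seq=191 A_ack=2000 B_seq=2000 B_ack=36
After event 3: A_seq=286 A_ack=2000 B_seq=2000 B_ack=36
After event 4: A_seq=286 A_ack=2000 B_seq=2000 B_ack=286

286 2000 2000 286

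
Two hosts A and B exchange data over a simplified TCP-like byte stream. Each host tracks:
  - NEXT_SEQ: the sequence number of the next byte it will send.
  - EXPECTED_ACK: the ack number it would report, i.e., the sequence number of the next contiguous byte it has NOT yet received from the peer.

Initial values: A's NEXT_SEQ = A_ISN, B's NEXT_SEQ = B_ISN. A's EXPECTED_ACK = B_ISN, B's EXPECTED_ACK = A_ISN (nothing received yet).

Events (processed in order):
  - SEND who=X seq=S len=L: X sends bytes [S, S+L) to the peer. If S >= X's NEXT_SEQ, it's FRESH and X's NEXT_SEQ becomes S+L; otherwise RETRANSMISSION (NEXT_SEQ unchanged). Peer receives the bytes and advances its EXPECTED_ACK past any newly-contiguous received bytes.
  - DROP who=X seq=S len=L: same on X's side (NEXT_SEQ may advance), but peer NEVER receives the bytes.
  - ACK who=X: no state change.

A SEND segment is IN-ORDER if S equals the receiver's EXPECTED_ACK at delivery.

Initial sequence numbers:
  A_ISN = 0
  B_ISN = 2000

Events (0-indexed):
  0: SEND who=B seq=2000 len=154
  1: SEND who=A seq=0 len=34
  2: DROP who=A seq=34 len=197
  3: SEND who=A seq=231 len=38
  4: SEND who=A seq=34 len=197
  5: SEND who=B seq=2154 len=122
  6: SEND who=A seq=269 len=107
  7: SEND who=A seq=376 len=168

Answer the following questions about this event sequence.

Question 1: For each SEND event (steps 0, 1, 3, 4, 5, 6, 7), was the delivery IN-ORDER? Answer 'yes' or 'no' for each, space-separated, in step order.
Step 0: SEND seq=2000 -> in-order
Step 1: SEND seq=0 -> in-order
Step 3: SEND seq=231 -> out-of-order
Step 4: SEND seq=34 -> in-order
Step 5: SEND seq=2154 -> in-order
Step 6: SEND seq=269 -> in-order
Step 7: SEND seq=376 -> in-order

Answer: yes yes no yes yes yes yes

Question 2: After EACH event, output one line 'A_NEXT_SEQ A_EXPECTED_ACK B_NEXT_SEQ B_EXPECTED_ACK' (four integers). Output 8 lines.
0 2154 2154 0
34 2154 2154 34
231 2154 2154 34
269 2154 2154 34
269 2154 2154 269
269 2276 2276 269
376 2276 2276 376
544 2276 2276 544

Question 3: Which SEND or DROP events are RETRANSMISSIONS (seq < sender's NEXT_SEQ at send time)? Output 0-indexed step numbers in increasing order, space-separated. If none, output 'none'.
Step 0: SEND seq=2000 -> fresh
Step 1: SEND seq=0 -> fresh
Step 2: DROP seq=34 -> fresh
Step 3: SEND seq=231 -> fresh
Step 4: SEND seq=34 -> retransmit
Step 5: SEND seq=2154 -> fresh
Step 6: SEND seq=269 -> fresh
Step 7: SEND seq=376 -> fresh

Answer: 4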